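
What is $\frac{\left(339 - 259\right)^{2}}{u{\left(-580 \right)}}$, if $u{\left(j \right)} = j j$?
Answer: $\frac{16}{841} \approx 0.019025$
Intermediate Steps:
$u{\left(j \right)} = j^{2}$
$\frac{\left(339 - 259\right)^{2}}{u{\left(-580 \right)}} = \frac{\left(339 - 259\right)^{2}}{\left(-580\right)^{2}} = \frac{80^{2}}{336400} = 6400 \cdot \frac{1}{336400} = \frac{16}{841}$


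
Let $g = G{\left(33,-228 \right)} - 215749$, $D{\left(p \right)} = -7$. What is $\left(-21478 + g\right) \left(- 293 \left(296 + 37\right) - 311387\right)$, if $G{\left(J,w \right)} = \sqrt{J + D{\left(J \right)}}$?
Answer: $97015405012 - 408956 \sqrt{26} \approx 9.7013 \cdot 10^{10}$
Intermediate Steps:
$G{\left(J,w \right)} = \sqrt{-7 + J}$ ($G{\left(J,w \right)} = \sqrt{J - 7} = \sqrt{-7 + J}$)
$g = -215749 + \sqrt{26}$ ($g = \sqrt{-7 + 33} - 215749 = \sqrt{26} - 215749 = -215749 + \sqrt{26} \approx -2.1574 \cdot 10^{5}$)
$\left(-21478 + g\right) \left(- 293 \left(296 + 37\right) - 311387\right) = \left(-21478 - \left(215749 - \sqrt{26}\right)\right) \left(- 293 \left(296 + 37\right) - 311387\right) = \left(-237227 + \sqrt{26}\right) \left(\left(-293\right) 333 - 311387\right) = \left(-237227 + \sqrt{26}\right) \left(-97569 - 311387\right) = \left(-237227 + \sqrt{26}\right) \left(-408956\right) = 97015405012 - 408956 \sqrt{26}$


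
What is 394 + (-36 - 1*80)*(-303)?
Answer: 35542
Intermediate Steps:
394 + (-36 - 1*80)*(-303) = 394 + (-36 - 80)*(-303) = 394 - 116*(-303) = 394 + 35148 = 35542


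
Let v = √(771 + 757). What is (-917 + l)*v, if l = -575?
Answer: -2984*√382 ≈ -58322.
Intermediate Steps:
v = 2*√382 (v = √1528 = 2*√382 ≈ 39.090)
(-917 + l)*v = (-917 - 575)*(2*√382) = -2984*√382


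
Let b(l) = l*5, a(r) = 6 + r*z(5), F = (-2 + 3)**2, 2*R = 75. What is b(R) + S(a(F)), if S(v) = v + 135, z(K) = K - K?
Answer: 657/2 ≈ 328.50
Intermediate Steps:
R = 75/2 (R = (1/2)*75 = 75/2 ≈ 37.500)
z(K) = 0
F = 1 (F = 1**2 = 1)
a(r) = 6 (a(r) = 6 + r*0 = 6 + 0 = 6)
b(l) = 5*l
S(v) = 135 + v
b(R) + S(a(F)) = 5*(75/2) + (135 + 6) = 375/2 + 141 = 657/2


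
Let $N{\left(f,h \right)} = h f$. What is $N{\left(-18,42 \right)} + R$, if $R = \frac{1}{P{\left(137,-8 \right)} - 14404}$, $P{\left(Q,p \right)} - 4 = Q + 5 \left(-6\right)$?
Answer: $- \frac{10805509}{14293} \approx -756.0$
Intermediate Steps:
$P{\left(Q,p \right)} = -26 + Q$ ($P{\left(Q,p \right)} = 4 + \left(Q + 5 \left(-6\right)\right) = 4 + \left(Q - 30\right) = 4 + \left(-30 + Q\right) = -26 + Q$)
$N{\left(f,h \right)} = f h$
$R = - \frac{1}{14293}$ ($R = \frac{1}{\left(-26 + 137\right) - 14404} = \frac{1}{111 - 14404} = \frac{1}{-14293} = - \frac{1}{14293} \approx -6.9964 \cdot 10^{-5}$)
$N{\left(-18,42 \right)} + R = \left(-18\right) 42 - \frac{1}{14293} = -756 - \frac{1}{14293} = - \frac{10805509}{14293}$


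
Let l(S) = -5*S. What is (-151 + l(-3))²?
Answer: 18496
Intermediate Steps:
(-151 + l(-3))² = (-151 - 5*(-3))² = (-151 + 15)² = (-136)² = 18496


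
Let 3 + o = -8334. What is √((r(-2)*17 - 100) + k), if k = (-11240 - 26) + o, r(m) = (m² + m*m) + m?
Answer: I*√19601 ≈ 140.0*I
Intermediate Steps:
o = -8337 (o = -3 - 8334 = -8337)
r(m) = m + 2*m² (r(m) = (m² + m²) + m = 2*m² + m = m + 2*m²)
k = -19603 (k = (-11240 - 26) - 8337 = -11266 - 8337 = -19603)
√((r(-2)*17 - 100) + k) = √((-2*(1 + 2*(-2))*17 - 100) - 19603) = √((-2*(1 - 4)*17 - 100) - 19603) = √((-2*(-3)*17 - 100) - 19603) = √((6*17 - 100) - 19603) = √((102 - 100) - 19603) = √(2 - 19603) = √(-19601) = I*√19601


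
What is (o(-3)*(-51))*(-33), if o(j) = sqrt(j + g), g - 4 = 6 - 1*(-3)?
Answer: 1683*sqrt(10) ≈ 5322.1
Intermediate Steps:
g = 13 (g = 4 + (6 - 1*(-3)) = 4 + (6 + 3) = 4 + 9 = 13)
o(j) = sqrt(13 + j) (o(j) = sqrt(j + 13) = sqrt(13 + j))
(o(-3)*(-51))*(-33) = (sqrt(13 - 3)*(-51))*(-33) = (sqrt(10)*(-51))*(-33) = -51*sqrt(10)*(-33) = 1683*sqrt(10)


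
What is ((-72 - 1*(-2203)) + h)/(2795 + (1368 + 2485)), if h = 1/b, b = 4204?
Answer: 8958725/27948192 ≈ 0.32055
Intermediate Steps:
h = 1/4204 ≈ 0.00023787
((-72 - 1*(-2203)) + h)/(2795 + (1368 + 2485)) = ((-72 - 1*(-2203)) + 1/4204)/(2795 + (1368 + 2485)) = ((-72 + 2203) + 1/4204)/(2795 + 3853) = (2131 + 1/4204)/6648 = (8958725/4204)*(1/6648) = 8958725/27948192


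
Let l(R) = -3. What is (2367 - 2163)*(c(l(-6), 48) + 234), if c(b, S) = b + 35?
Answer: 54264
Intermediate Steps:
c(b, S) = 35 + b
(2367 - 2163)*(c(l(-6), 48) + 234) = (2367 - 2163)*((35 - 3) + 234) = 204*(32 + 234) = 204*266 = 54264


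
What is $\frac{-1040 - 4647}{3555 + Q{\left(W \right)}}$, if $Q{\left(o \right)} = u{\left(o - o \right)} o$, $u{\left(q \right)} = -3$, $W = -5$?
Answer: $- \frac{5687}{3570} \approx -1.593$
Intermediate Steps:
$Q{\left(o \right)} = - 3 o$
$\frac{-1040 - 4647}{3555 + Q{\left(W \right)}} = \frac{-1040 - 4647}{3555 - -15} = - \frac{5687}{3555 + 15} = - \frac{5687}{3570}$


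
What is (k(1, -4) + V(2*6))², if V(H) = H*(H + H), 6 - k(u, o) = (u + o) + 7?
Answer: 84100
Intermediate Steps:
k(u, o) = -1 - o - u (k(u, o) = 6 - ((u + o) + 7) = 6 - ((o + u) + 7) = 6 - (7 + o + u) = 6 + (-7 - o - u) = -1 - o - u)
V(H) = 2*H² (V(H) = H*(2*H) = 2*H²)
(k(1, -4) + V(2*6))² = ((-1 - 1*(-4) - 1*1) + 2*(2*6)²)² = ((-1 + 4 - 1) + 2*12²)² = (2 + 2*144)² = (2 + 288)² = 290² = 84100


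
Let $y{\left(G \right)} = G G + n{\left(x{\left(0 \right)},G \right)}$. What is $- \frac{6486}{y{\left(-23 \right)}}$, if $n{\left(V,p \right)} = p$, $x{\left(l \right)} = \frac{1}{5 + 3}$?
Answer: $- \frac{141}{11} \approx -12.818$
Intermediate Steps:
$x{\left(l \right)} = \frac{1}{8}$
$y{\left(G \right)} = G + G^{2}$ ($y{\left(G \right)} = G G + G = G^{2} + G = G + G^{2}$)
$- \frac{6486}{y{\left(-23 \right)}} = - \frac{6486}{\left(-23\right) \left(1 - 23\right)} = - \frac{6486}{\left(-23\right) \left(-22\right)} = - \frac{6486}{506} = \left(-6486\right) \frac{1}{506} = - \frac{141}{11}$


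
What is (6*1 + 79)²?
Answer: 7225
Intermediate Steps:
(6*1 + 79)² = (6 + 79)² = 85² = 7225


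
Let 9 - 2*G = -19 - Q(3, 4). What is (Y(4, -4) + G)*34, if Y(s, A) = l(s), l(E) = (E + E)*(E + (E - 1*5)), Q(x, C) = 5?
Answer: 1377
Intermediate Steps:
l(E) = 2*E*(-5 + 2*E) (l(E) = (2*E)*(E + (E - 5)) = (2*E)*(E + (-5 + E)) = (2*E)*(-5 + 2*E) = 2*E*(-5 + 2*E))
Y(s, A) = 2*s*(-5 + 2*s)
G = 33/2 (G = 9/2 - (-19 - 1*5)/2 = 9/2 - (-19 - 5)/2 = 9/2 - ½*(-24) = 9/2 + 12 = 33/2 ≈ 16.500)
(Y(4, -4) + G)*34 = (2*4*(-5 + 2*4) + 33/2)*34 = (2*4*(-5 + 8) + 33/2)*34 = (2*4*3 + 33/2)*34 = (24 + 33/2)*34 = (81/2)*34 = 1377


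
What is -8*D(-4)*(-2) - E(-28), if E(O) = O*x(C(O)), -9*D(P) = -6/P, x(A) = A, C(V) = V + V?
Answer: -4712/3 ≈ -1570.7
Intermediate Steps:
C(V) = 2*V
D(P) = 2/(3*P) (D(P) = -(-2)/(3*P) = 2/(3*P))
E(O) = 2*O**2 (E(O) = O*(2*O) = 2*O**2)
-8*D(-4)*(-2) - E(-28) = -16/(3*(-4))*(-2) - 2*(-28)**2 = -16*(-1)/(3*4)*(-2) - 2*784 = -8*(-1/6)*(-2) - 1*1568 = (4/3)*(-2) - 1568 = -8/3 - 1568 = -4712/3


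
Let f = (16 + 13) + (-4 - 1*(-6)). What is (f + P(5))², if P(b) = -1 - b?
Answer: 625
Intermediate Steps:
f = 31 (f = 29 + (-4 + 6) = 29 + 2 = 31)
(f + P(5))² = (31 + (-1 - 1*5))² = (31 + (-1 - 5))² = (31 - 6)² = 25² = 625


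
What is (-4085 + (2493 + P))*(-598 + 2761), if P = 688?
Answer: -1955352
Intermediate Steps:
(-4085 + (2493 + P))*(-598 + 2761) = (-4085 + (2493 + 688))*(-598 + 2761) = (-4085 + 3181)*2163 = -904*2163 = -1955352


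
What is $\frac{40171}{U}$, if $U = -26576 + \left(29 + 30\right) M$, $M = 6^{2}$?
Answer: $- \frac{40171}{24452} \approx -1.6429$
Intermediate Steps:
$M = 36$
$U = -24452$ ($U = -26576 + \left(29 + 30\right) 36 = -26576 + 59 \cdot 36 = -26576 + 2124 = -24452$)
$\frac{40171}{U} = \frac{40171}{-24452} = 40171 \left(- \frac{1}{24452}\right) = - \frac{40171}{24452}$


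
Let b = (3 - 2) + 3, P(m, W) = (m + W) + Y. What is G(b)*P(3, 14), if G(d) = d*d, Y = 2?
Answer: 304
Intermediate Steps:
P(m, W) = 2 + W + m (P(m, W) = (m + W) + 2 = (W + m) + 2 = 2 + W + m)
b = 4 (b = 1 + 3 = 4)
G(d) = d**2
G(b)*P(3, 14) = 4**2*(2 + 14 + 3) = 16*19 = 304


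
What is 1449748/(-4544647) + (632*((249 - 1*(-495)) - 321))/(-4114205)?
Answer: -7179508220732/18697609410635 ≈ -0.38398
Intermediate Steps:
1449748/(-4544647) + (632*((249 - 1*(-495)) - 321))/(-4114205) = 1449748*(-1/4544647) + (632*((249 + 495) - 321))*(-1/4114205) = -1449748/4544647 + (632*(744 - 321))*(-1/4114205) = -1449748/4544647 + (632*423)*(-1/4114205) = -1449748/4544647 + 267336*(-1/4114205) = -1449748/4544647 - 267336/4114205 = -7179508220732/18697609410635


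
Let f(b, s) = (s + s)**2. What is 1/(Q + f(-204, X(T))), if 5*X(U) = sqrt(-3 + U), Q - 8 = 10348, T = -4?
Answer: 25/258872 ≈ 9.6573e-5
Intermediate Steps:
Q = 10356 (Q = 8 + 10348 = 10356)
X(U) = sqrt(-3 + U)/5
f(b, s) = 4*s**2 (f(b, s) = (2*s)**2 = 4*s**2)
1/(Q + f(-204, X(T))) = 1/(10356 + 4*(sqrt(-3 - 4)/5)**2) = 1/(10356 + 4*(sqrt(-7)/5)**2) = 1/(10356 + 4*((I*sqrt(7))/5)**2) = 1/(10356 + 4*(I*sqrt(7)/5)**2) = 1/(10356 + 4*(-7/25)) = 1/(10356 - 28/25) = 1/(258872/25) = 25/258872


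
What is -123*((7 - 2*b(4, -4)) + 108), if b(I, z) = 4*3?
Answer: -11193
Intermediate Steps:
b(I, z) = 12
-123*((7 - 2*b(4, -4)) + 108) = -123*((7 - 2*12) + 108) = -123*((7 - 24) + 108) = -123*(-17 + 108) = -123*91 = -11193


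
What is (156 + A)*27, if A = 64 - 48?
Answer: 4644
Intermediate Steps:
A = 16
(156 + A)*27 = (156 + 16)*27 = 172*27 = 4644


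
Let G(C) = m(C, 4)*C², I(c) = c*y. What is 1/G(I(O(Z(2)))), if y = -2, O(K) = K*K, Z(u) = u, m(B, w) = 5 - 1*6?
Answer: -1/64 ≈ -0.015625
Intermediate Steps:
m(B, w) = -1 (m(B, w) = 5 - 6 = -1)
O(K) = K²
I(c) = -2*c (I(c) = c*(-2) = -2*c)
G(C) = -C²
1/G(I(O(Z(2)))) = 1/(-(-2*2²)²) = 1/(-(-2*4)²) = 1/(-1*(-8)²) = 1/(-1*64) = 1/(-64) = -1/64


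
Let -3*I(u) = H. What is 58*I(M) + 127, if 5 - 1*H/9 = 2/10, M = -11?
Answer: -3541/5 ≈ -708.20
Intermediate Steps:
H = 216/5 (H = 45 - 18/10 = 45 - 9*⅕ = 45 - 9/5 = 216/5 ≈ 43.200)
I(u) = -72/5 (I(u) = -⅓*216/5 = -72/5)
58*I(M) + 127 = 58*(-72/5) + 127 = -4176/5 + 127 = -3541/5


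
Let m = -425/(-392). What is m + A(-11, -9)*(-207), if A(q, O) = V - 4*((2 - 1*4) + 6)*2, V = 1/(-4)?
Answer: 2617319/392 ≈ 6676.8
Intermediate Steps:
m = 425/392 (m = -425*(-1/392) = 425/392 ≈ 1.0842)
V = -¼ ≈ -0.25000
A(q, O) = -129/4 (A(q, O) = -¼ - 4*((2 - 1*4) + 6)*2 = -¼ - 4*((2 - 4) + 6)*2 = -¼ - 4*(-2 + 6)*2 = -¼ - 4*4*2 = -¼ - 16*2 = -¼ - 32 = -129/4)
m + A(-11, -9)*(-207) = 425/392 - 129/4*(-207) = 425/392 + 26703/4 = 2617319/392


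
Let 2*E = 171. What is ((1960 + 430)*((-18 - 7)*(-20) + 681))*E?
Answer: 241331445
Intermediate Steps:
E = 171/2 (E = (½)*171 = 171/2 ≈ 85.500)
((1960 + 430)*((-18 - 7)*(-20) + 681))*E = ((1960 + 430)*((-18 - 7)*(-20) + 681))*(171/2) = (2390*(-25*(-20) + 681))*(171/2) = (2390*(500 + 681))*(171/2) = (2390*1181)*(171/2) = 2822590*(171/2) = 241331445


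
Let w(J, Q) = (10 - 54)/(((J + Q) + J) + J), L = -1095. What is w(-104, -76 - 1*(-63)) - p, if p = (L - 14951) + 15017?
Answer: 334469/325 ≈ 1029.1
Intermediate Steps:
p = -1029 (p = (-1095 - 14951) + 15017 = -16046 + 15017 = -1029)
w(J, Q) = -44/(Q + 3*J) (w(J, Q) = -44/((Q + 2*J) + J) = -44/(Q + 3*J))
w(-104, -76 - 1*(-63)) - p = -44/((-76 - 1*(-63)) + 3*(-104)) - 1*(-1029) = -44/((-76 + 63) - 312) + 1029 = -44/(-13 - 312) + 1029 = -44/(-325) + 1029 = -44*(-1/325) + 1029 = 44/325 + 1029 = 334469/325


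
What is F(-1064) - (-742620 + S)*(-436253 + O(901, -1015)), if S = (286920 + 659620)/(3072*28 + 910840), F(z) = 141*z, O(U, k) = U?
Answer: -5755078233014284/17801 ≈ -3.2330e+11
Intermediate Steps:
S = 33805/35602 (S = 946540/(86016 + 910840) = 946540/996856 = 946540*(1/996856) = 33805/35602 ≈ 0.94952)
F(-1064) - (-742620 + S)*(-436253 + O(901, -1015)) = 141*(-1064) - (-742620 + 33805/35602)*(-436253 + 901) = -150024 - (-26438723435)*(-435352)/35602 = -150024 - 1*5755075562437060/17801 = -150024 - 5755075562437060/17801 = -5755078233014284/17801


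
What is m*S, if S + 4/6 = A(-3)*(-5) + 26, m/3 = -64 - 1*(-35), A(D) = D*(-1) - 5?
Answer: -3074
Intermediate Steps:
A(D) = -5 - D (A(D) = -D - 5 = -5 - D)
m = -87 (m = 3*(-64 - 1*(-35)) = 3*(-64 + 35) = 3*(-29) = -87)
S = 106/3 (S = -⅔ + ((-5 - 1*(-3))*(-5) + 26) = -⅔ + ((-5 + 3)*(-5) + 26) = -⅔ + (-2*(-5) + 26) = -⅔ + (10 + 26) = -⅔ + 36 = 106/3 ≈ 35.333)
m*S = -87*106/3 = -3074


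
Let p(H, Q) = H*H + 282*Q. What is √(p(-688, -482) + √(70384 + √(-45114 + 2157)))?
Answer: √(337420 + √(70384 + 3*I*√4773)) ≈ 581.11 + 0.e-4*I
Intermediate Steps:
p(H, Q) = H² + 282*Q
√(p(-688, -482) + √(70384 + √(-45114 + 2157))) = √(((-688)² + 282*(-482)) + √(70384 + √(-45114 + 2157))) = √((473344 - 135924) + √(70384 + √(-42957))) = √(337420 + √(70384 + 3*I*√4773))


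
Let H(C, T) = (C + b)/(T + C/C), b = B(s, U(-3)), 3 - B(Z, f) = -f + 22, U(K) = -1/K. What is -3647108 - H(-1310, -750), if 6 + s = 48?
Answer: -8195055662/2247 ≈ -3.6471e+6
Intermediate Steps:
s = 42 (s = -6 + 48 = 42)
B(Z, f) = -19 + f (B(Z, f) = 3 - (-f + 22) = 3 - (22 - f) = 3 + (-22 + f) = -19 + f)
b = -56/3 (b = -19 - 1/(-3) = -19 - 1*(-1/3) = -19 + 1/3 = -56/3 ≈ -18.667)
H(C, T) = (-56/3 + C)/(1 + T) (H(C, T) = (C - 56/3)/(T + C/C) = (-56/3 + C)/(T + 1) = (-56/3 + C)/(1 + T))
-3647108 - H(-1310, -750) = -3647108 - (-56/3 - 1310)/(1 - 750) = -3647108 - (-3986)/((-749)*3) = -3647108 - (-1)*(-3986)/(749*3) = -3647108 - 1*3986/2247 = -3647108 - 3986/2247 = -8195055662/2247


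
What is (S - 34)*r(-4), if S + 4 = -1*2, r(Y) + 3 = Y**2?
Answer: -520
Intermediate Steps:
r(Y) = -3 + Y**2
S = -6 (S = -4 - 1*2 = -4 - 2 = -6)
(S - 34)*r(-4) = (-6 - 34)*(-3 + (-4)**2) = -40*(-3 + 16) = -40*13 = -520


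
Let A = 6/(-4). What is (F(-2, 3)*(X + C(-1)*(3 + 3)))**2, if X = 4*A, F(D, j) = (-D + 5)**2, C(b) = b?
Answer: 345744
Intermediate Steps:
A = -3/2 (A = 6*(-1/4) = -3/2 ≈ -1.5000)
F(D, j) = (5 - D)**2
X = -6 (X = 4*(-3/2) = -6)
(F(-2, 3)*(X + C(-1)*(3 + 3)))**2 = ((-5 - 2)**2*(-6 - (3 + 3)))**2 = ((-7)**2*(-6 - 1*6))**2 = (49*(-6 - 6))**2 = (49*(-12))**2 = (-588)**2 = 345744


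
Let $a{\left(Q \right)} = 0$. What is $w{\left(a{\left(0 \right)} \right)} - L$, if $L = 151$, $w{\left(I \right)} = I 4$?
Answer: $-151$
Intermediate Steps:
$w{\left(I \right)} = 4 I$
$w{\left(a{\left(0 \right)} \right)} - L = 4 \cdot 0 - 151 = 0 - 151 = -151$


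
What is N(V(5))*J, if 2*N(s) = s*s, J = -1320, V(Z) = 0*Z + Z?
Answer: -16500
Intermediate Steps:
V(Z) = Z (V(Z) = 0 + Z = Z)
N(s) = s**2/2 (N(s) = (s*s)/2 = s**2/2)
N(V(5))*J = ((1/2)*5**2)*(-1320) = ((1/2)*25)*(-1320) = (25/2)*(-1320) = -16500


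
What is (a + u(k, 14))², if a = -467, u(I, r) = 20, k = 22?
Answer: 199809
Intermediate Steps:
(a + u(k, 14))² = (-467 + 20)² = (-447)² = 199809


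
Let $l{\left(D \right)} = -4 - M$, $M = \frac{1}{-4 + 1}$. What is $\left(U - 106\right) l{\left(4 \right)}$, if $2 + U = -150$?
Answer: $946$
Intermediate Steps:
$U = -152$ ($U = -2 - 150 = -152$)
$M = - \frac{1}{3}$ ($M = \frac{1}{-3} = - \frac{1}{3} \approx -0.33333$)
$l{\left(D \right)} = - \frac{11}{3}$ ($l{\left(D \right)} = -4 - - \frac{1}{3} = -4 + \frac{1}{3} = - \frac{11}{3}$)
$\left(U - 106\right) l{\left(4 \right)} = \left(-152 - 106\right) \left(- \frac{11}{3}\right) = \left(-258\right) \left(- \frac{11}{3}\right) = 946$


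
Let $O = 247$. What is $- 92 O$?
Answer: $-22724$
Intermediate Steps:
$- 92 O = \left(-92\right) 247 = -22724$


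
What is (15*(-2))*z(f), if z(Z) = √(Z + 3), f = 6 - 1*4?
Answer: -30*√5 ≈ -67.082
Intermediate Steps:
f = 2 (f = 6 - 4 = 2)
z(Z) = √(3 + Z)
(15*(-2))*z(f) = (15*(-2))*√(3 + 2) = -30*√5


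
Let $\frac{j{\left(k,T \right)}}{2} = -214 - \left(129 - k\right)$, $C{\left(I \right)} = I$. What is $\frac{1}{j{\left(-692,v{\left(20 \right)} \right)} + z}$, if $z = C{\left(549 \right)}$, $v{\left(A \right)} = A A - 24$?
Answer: $- \frac{1}{1521} \approx -0.00065746$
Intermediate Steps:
$v{\left(A \right)} = -24 + A^{2}$ ($v{\left(A \right)} = A^{2} - 24 = -24 + A^{2}$)
$z = 549$
$j{\left(k,T \right)} = -686 + 2 k$ ($j{\left(k,T \right)} = 2 \left(-214 - \left(129 - k\right)\right) = 2 \left(-214 + \left(-129 + k\right)\right) = 2 \left(-343 + k\right) = -686 + 2 k$)
$\frac{1}{j{\left(-692,v{\left(20 \right)} \right)} + z} = \frac{1}{\left(-686 + 2 \left(-692\right)\right) + 549} = \frac{1}{\left(-686 - 1384\right) + 549} = \frac{1}{-2070 + 549} = \frac{1}{-1521} = - \frac{1}{1521}$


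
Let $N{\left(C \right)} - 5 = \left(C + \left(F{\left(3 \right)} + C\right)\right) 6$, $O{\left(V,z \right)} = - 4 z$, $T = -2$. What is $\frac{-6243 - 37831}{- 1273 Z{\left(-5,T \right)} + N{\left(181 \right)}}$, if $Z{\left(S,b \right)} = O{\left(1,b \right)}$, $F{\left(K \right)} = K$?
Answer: $\frac{44074}{7989} \approx 5.5168$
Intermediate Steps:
$Z{\left(S,b \right)} = - 4 b$
$N{\left(C \right)} = 23 + 12 C$ ($N{\left(C \right)} = 5 + \left(C + \left(3 + C\right)\right) 6 = 5 + \left(3 + 2 C\right) 6 = 5 + \left(18 + 12 C\right) = 23 + 12 C$)
$\frac{-6243 - 37831}{- 1273 Z{\left(-5,T \right)} + N{\left(181 \right)}} = \frac{-6243 - 37831}{- 1273 \left(\left(-4\right) \left(-2\right)\right) + \left(23 + 12 \cdot 181\right)} = - \frac{44074}{\left(-1273\right) 8 + \left(23 + 2172\right)} = - \frac{44074}{-10184 + 2195} = - \frac{44074}{-7989} = \left(-44074\right) \left(- \frac{1}{7989}\right) = \frac{44074}{7989}$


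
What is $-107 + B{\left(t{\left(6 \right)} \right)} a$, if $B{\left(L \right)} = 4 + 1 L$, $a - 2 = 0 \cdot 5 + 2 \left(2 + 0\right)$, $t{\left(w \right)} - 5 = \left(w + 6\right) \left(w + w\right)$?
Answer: $811$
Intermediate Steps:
$t{\left(w \right)} = 5 + 2 w \left(6 + w\right)$ ($t{\left(w \right)} = 5 + \left(w + 6\right) \left(w + w\right) = 5 + \left(6 + w\right) 2 w = 5 + 2 w \left(6 + w\right)$)
$a = 6$ ($a = 2 + \left(0 \cdot 5 + 2 \left(2 + 0\right)\right) = 2 + \left(0 + 2 \cdot 2\right) = 2 + \left(0 + 4\right) = 2 + 4 = 6$)
$B{\left(L \right)} = 4 + L$
$-107 + B{\left(t{\left(6 \right)} \right)} a = -107 + \left(4 + \left(5 + 2 \cdot 6^{2} + 12 \cdot 6\right)\right) 6 = -107 + \left(4 + \left(5 + 2 \cdot 36 + 72\right)\right) 6 = -107 + \left(4 + \left(5 + 72 + 72\right)\right) 6 = -107 + \left(4 + 149\right) 6 = -107 + 153 \cdot 6 = -107 + 918 = 811$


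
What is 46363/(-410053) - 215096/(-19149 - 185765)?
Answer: 39350166153/42012800221 ≈ 0.93662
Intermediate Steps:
46363/(-410053) - 215096/(-19149 - 185765) = 46363*(-1/410053) - 215096/(-204914) = -46363/410053 - 215096*(-1/204914) = -46363/410053 + 107548/102457 = 39350166153/42012800221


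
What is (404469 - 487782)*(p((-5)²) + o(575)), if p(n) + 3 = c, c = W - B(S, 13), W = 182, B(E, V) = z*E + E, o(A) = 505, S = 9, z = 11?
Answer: -47988288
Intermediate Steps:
B(E, V) = 12*E (B(E, V) = 11*E + E = 12*E)
c = 74 (c = 182 - 12*9 = 182 - 1*108 = 182 - 108 = 74)
p(n) = 71 (p(n) = -3 + 74 = 71)
(404469 - 487782)*(p((-5)²) + o(575)) = (404469 - 487782)*(71 + 505) = -83313*576 = -47988288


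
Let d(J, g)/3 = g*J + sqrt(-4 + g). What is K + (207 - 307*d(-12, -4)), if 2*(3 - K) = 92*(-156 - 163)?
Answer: -29324 - 1842*I*sqrt(2) ≈ -29324.0 - 2605.0*I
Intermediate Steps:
d(J, g) = 3*sqrt(-4 + g) + 3*J*g (d(J, g) = 3*(g*J + sqrt(-4 + g)) = 3*(J*g + sqrt(-4 + g)) = 3*(sqrt(-4 + g) + J*g) = 3*sqrt(-4 + g) + 3*J*g)
K = 14677 (K = 3 - 46*(-156 - 163) = 3 - 46*(-319) = 3 - 1/2*(-29348) = 3 + 14674 = 14677)
K + (207 - 307*d(-12, -4)) = 14677 + (207 - 307*(3*sqrt(-4 - 4) + 3*(-12)*(-4))) = 14677 + (207 - 307*(3*sqrt(-8) + 144)) = 14677 + (207 - 307*(3*(2*I*sqrt(2)) + 144)) = 14677 + (207 - 307*(6*I*sqrt(2) + 144)) = 14677 + (207 - 307*(144 + 6*I*sqrt(2))) = 14677 + (207 + (-44208 - 1842*I*sqrt(2))) = 14677 + (-44001 - 1842*I*sqrt(2)) = -29324 - 1842*I*sqrt(2)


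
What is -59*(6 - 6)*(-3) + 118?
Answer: 118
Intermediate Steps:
-59*(6 - 6)*(-3) + 118 = -0*(-3) + 118 = -59*0 + 118 = 0 + 118 = 118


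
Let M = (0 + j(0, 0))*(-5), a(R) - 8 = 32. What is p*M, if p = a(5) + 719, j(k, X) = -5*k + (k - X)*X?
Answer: 0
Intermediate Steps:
j(k, X) = -5*k + X*(k - X)
a(R) = 40 (a(R) = 8 + 32 = 40)
p = 759 (p = 40 + 719 = 759)
M = 0 (M = (0 + (-1*0² - 5*0 + 0*0))*(-5) = (0 + (-1*0 + 0 + 0))*(-5) = (0 + (0 + 0 + 0))*(-5) = (0 + 0)*(-5) = 0*(-5) = 0)
p*M = 759*0 = 0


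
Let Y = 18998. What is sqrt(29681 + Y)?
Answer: sqrt(48679) ≈ 220.63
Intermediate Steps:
sqrt(29681 + Y) = sqrt(29681 + 18998) = sqrt(48679)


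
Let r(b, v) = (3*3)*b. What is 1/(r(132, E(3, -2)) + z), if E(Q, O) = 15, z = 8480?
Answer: 1/9668 ≈ 0.00010343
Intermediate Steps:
r(b, v) = 9*b
1/(r(132, E(3, -2)) + z) = 1/(9*132 + 8480) = 1/(1188 + 8480) = 1/9668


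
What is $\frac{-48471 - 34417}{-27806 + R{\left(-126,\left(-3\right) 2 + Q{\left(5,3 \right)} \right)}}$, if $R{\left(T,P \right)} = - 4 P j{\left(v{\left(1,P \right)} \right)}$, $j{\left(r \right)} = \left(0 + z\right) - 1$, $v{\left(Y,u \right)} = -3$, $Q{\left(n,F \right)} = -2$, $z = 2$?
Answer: $\frac{41444}{13887} \approx 2.9844$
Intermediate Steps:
$j{\left(r \right)} = 1$ ($j{\left(r \right)} = \left(0 + 2\right) - 1 = 2 - 1 = 1$)
$R{\left(T,P \right)} = - 4 P$ ($R{\left(T,P \right)} = - 4 P 1 = - 4 P$)
$\frac{-48471 - 34417}{-27806 + R{\left(-126,\left(-3\right) 2 + Q{\left(5,3 \right)} \right)}} = \frac{-48471 - 34417}{-27806 - 4 \left(\left(-3\right) 2 - 2\right)} = - \frac{82888}{-27806 - 4 \left(-6 - 2\right)} = - \frac{82888}{-27806 - -32} = - \frac{82888}{-27806 + 32} = - \frac{82888}{-27774} = \left(-82888\right) \left(- \frac{1}{27774}\right) = \frac{41444}{13887}$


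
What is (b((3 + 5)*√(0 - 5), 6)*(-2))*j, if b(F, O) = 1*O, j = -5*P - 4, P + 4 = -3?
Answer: -372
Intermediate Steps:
P = -7 (P = -4 - 3 = -7)
j = 31 (j = -5*(-7) - 4 = 35 - 4 = 31)
b(F, O) = O
(b((3 + 5)*√(0 - 5), 6)*(-2))*j = (6*(-2))*31 = -12*31 = -372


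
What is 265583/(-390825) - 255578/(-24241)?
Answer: 93448274347/9473988825 ≈ 9.8637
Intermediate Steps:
265583/(-390825) - 255578/(-24241) = 265583*(-1/390825) - 255578*(-1/24241) = -265583/390825 + 255578/24241 = 93448274347/9473988825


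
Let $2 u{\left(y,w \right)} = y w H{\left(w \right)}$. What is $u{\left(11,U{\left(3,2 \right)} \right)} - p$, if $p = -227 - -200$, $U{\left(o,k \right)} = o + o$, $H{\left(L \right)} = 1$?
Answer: $60$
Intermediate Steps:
$U{\left(o,k \right)} = 2 o$
$p = -27$ ($p = -227 + 200 = -27$)
$u{\left(y,w \right)} = \frac{w y}{2}$ ($u{\left(y,w \right)} = \frac{y w 1}{2} = \frac{w y 1}{2} = \frac{w y}{2}$)
$u{\left(11,U{\left(3,2 \right)} \right)} - p = \frac{1}{2} \cdot 2 \cdot 3 \cdot 11 - -27 = \frac{1}{2} \cdot 6 \cdot 11 + 27 = 33 + 27 = 60$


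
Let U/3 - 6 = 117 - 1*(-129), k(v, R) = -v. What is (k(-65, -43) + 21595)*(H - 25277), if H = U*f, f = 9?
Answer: -400125180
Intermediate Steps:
U = 756 (U = 18 + 3*(117 - 1*(-129)) = 18 + 3*(117 + 129) = 18 + 3*246 = 18 + 738 = 756)
H = 6804 (H = 756*9 = 6804)
(k(-65, -43) + 21595)*(H - 25277) = (-1*(-65) + 21595)*(6804 - 25277) = (65 + 21595)*(-18473) = 21660*(-18473) = -400125180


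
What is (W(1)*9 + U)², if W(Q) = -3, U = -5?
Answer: 1024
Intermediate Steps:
(W(1)*9 + U)² = (-3*9 - 5)² = (-27 - 5)² = (-32)² = 1024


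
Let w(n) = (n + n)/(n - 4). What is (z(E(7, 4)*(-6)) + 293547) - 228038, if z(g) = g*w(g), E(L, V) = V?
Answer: 458275/7 ≈ 65468.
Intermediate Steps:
w(n) = 2*n/(-4 + n) (w(n) = (2*n)/(-4 + n) = 2*n/(-4 + n))
z(g) = 2*g**2/(-4 + g) (z(g) = g*(2*g/(-4 + g)) = 2*g**2/(-4 + g))
(z(E(7, 4)*(-6)) + 293547) - 228038 = (2*(4*(-6))**2/(-4 + 4*(-6)) + 293547) - 228038 = (2*(-24)**2/(-4 - 24) + 293547) - 228038 = (2*576/(-28) + 293547) - 228038 = (2*576*(-1/28) + 293547) - 228038 = (-288/7 + 293547) - 228038 = 2054541/7 - 228038 = 458275/7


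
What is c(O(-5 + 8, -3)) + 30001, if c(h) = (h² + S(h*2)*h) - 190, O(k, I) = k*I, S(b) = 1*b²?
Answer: 26976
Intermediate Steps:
S(b) = b²
O(k, I) = I*k
c(h) = -190 + h² + 4*h³ (c(h) = (h² + (h*2)²*h) - 190 = (h² + (2*h)²*h) - 190 = (h² + (4*h²)*h) - 190 = (h² + 4*h³) - 190 = -190 + h² + 4*h³)
c(O(-5 + 8, -3)) + 30001 = (-190 + (-3*(-5 + 8))² + 4*(-3*(-5 + 8))³) + 30001 = (-190 + (-3*3)² + 4*(-3*3)³) + 30001 = (-190 + (-9)² + 4*(-9)³) + 30001 = (-190 + 81 + 4*(-729)) + 30001 = (-190 + 81 - 2916) + 30001 = -3025 + 30001 = 26976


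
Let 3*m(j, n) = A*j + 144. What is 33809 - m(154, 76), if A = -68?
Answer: 111755/3 ≈ 37252.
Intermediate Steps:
m(j, n) = 48 - 68*j/3 (m(j, n) = (-68*j + 144)/3 = (144 - 68*j)/3 = 48 - 68*j/3)
33809 - m(154, 76) = 33809 - (48 - 68/3*154) = 33809 - (48 - 10472/3) = 33809 - 1*(-10328/3) = 33809 + 10328/3 = 111755/3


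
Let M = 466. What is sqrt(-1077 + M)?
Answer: I*sqrt(611) ≈ 24.718*I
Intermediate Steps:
sqrt(-1077 + M) = sqrt(-1077 + 466) = sqrt(-611) = I*sqrt(611)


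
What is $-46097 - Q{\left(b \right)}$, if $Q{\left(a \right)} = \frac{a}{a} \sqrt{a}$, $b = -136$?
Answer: $-46097 - 2 i \sqrt{34} \approx -46097.0 - 11.662 i$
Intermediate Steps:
$Q{\left(a \right)} = \sqrt{a}$ ($Q{\left(a \right)} = 1 \sqrt{a} = \sqrt{a}$)
$-46097 - Q{\left(b \right)} = -46097 - \sqrt{-136} = -46097 - 2 i \sqrt{34}$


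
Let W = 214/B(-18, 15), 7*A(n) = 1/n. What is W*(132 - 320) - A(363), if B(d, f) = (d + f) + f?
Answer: -2839709/847 ≈ -3352.7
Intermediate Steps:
B(d, f) = d + 2*f
A(n) = 1/(7*n)
W = 107/6 (W = 214/(-18 + 2*15) = 214/(-18 + 30) = 214/12 = 214*(1/12) = 107/6 ≈ 17.833)
W*(132 - 320) - A(363) = 107*(132 - 320)/6 - 1/(7*363) = (107/6)*(-188) - 1/(7*363) = -10058/3 - 1*1/2541 = -10058/3 - 1/2541 = -2839709/847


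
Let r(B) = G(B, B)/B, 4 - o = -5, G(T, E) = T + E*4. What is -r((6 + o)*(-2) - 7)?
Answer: -5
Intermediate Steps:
G(T, E) = T + 4*E
o = 9 (o = 4 - 1*(-5) = 4 + 5 = 9)
r(B) = 5 (r(B) = (B + 4*B)/B = (5*B)/B = 5)
-r((6 + o)*(-2) - 7) = -1*5 = -5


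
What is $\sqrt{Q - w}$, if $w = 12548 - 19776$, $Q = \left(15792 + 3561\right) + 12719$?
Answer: $10 \sqrt{393} \approx 198.24$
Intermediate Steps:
$Q = 32072$ ($Q = 19353 + 12719 = 32072$)
$w = -7228$
$\sqrt{Q - w} = \sqrt{32072 - -7228} = \sqrt{32072 + 7228} = \sqrt{39300} = 10 \sqrt{393}$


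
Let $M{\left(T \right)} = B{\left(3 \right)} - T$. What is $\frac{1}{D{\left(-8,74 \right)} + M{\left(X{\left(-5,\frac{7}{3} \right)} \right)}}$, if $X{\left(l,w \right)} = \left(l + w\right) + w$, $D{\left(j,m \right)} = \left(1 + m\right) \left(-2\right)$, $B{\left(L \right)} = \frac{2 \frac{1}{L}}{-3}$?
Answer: $- \frac{9}{1349} \approx -0.0066716$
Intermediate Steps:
$B{\left(L \right)} = - \frac{2}{3 L}$ ($B{\left(L \right)} = \frac{2}{L} \left(- \frac{1}{3}\right) = - \frac{2}{3 L}$)
$D{\left(j,m \right)} = -2 - 2 m$
$X{\left(l,w \right)} = l + 2 w$
$M{\left(T \right)} = - \frac{2}{9} - T$ ($M{\left(T \right)} = - \frac{2}{3 \cdot 3} - T = \left(- \frac{2}{3}\right) \frac{1}{3} - T = - \frac{2}{9} - T$)
$\frac{1}{D{\left(-8,74 \right)} + M{\left(X{\left(-5,\frac{7}{3} \right)} \right)}} = \frac{1}{\left(-2 - 148\right) - \left(- \frac{43}{9} + 2 \cdot 7 \cdot \frac{1}{3}\right)} = \frac{1}{-150 - \left(- \frac{43}{9} + \frac{14}{3}\right)} = \frac{1}{-150 - - \frac{1}{9}} = \frac{1}{-150 + \left(- \frac{2}{9} + \frac{1}{3}\right)} = \frac{1}{-150 + \frac{1}{9}} = \frac{1}{- \frac{1349}{9}} = - \frac{9}{1349}$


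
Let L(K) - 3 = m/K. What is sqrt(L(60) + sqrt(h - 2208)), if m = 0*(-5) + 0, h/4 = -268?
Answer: sqrt(3 + 4*I*sqrt(205)) ≈ 5.4932 + 5.213*I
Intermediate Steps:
h = -1072 (h = 4*(-268) = -1072)
m = 0 (m = 0 + 0 = 0)
L(K) = 3 (L(K) = 3 + 0/K = 3 + 0 = 3)
sqrt(L(60) + sqrt(h - 2208)) = sqrt(3 + sqrt(-1072 - 2208)) = sqrt(3 + sqrt(-3280)) = sqrt(3 + 4*I*sqrt(205))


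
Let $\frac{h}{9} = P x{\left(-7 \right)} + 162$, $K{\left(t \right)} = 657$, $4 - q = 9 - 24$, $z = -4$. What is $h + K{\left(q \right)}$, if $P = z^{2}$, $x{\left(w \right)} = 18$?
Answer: $4707$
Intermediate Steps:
$P = 16$ ($P = \left(-4\right)^{2} = 16$)
$q = 19$ ($q = 4 - \left(9 - 24\right) = 4 - -15 = 4 + 15 = 19$)
$h = 4050$ ($h = 9 \left(16 \cdot 18 + 162\right) = 9 \left(288 + 162\right) = 9 \cdot 450 = 4050$)
$h + K{\left(q \right)} = 4050 + 657 = 4707$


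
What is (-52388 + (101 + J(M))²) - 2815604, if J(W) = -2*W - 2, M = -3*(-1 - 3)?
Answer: -2862367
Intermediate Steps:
M = 12 (M = -3*(-4) = 12)
J(W) = -2 - 2*W
(-52388 + (101 + J(M))²) - 2815604 = (-52388 + (101 + (-2 - 2*12))²) - 2815604 = (-52388 + (101 + (-2 - 24))²) - 2815604 = (-52388 + (101 - 26)²) - 2815604 = (-52388 + 75²) - 2815604 = (-52388 + 5625) - 2815604 = -46763 - 2815604 = -2862367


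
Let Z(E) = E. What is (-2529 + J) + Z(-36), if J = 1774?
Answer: -791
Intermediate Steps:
(-2529 + J) + Z(-36) = (-2529 + 1774) - 36 = -755 - 36 = -791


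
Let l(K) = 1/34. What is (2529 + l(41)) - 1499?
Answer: 35021/34 ≈ 1030.0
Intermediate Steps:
l(K) = 1/34
(2529 + l(41)) - 1499 = (2529 + 1/34) - 1499 = 85987/34 - 1499 = 35021/34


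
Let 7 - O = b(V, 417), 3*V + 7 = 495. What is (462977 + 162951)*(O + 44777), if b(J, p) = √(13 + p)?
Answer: 28031559552 - 625928*√430 ≈ 2.8019e+10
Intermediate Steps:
V = 488/3 (V = -7/3 + (⅓)*495 = -7/3 + 165 = 488/3 ≈ 162.67)
O = 7 - √430 (O = 7 - √(13 + 417) = 7 - √430 ≈ -13.736)
(462977 + 162951)*(O + 44777) = (462977 + 162951)*((7 - √430) + 44777) = 625928*(44784 - √430) = 28031559552 - 625928*√430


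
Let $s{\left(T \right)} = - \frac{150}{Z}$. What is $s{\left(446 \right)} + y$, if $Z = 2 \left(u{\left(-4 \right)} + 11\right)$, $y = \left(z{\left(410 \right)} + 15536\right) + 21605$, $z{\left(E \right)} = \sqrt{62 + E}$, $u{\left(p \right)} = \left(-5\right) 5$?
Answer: $\frac{520049}{14} + 2 \sqrt{118} \approx 37168.0$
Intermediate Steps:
$u{\left(p \right)} = -25$
$y = 37141 + 2 \sqrt{118}$ ($y = \left(\sqrt{62 + 410} + 15536\right) + 21605 = \left(\sqrt{472} + 15536\right) + 21605 = \left(2 \sqrt{118} + 15536\right) + 21605 = \left(15536 + 2 \sqrt{118}\right) + 21605 = 37141 + 2 \sqrt{118} \approx 37163.0$)
$Z = -28$ ($Z = 2 \left(-25 + 11\right) = 2 \left(-14\right) = -28$)
$s{\left(T \right)} = \frac{75}{14}$ ($s{\left(T \right)} = - \frac{150}{-28} = \left(-150\right) \left(- \frac{1}{28}\right) = \frac{75}{14}$)
$s{\left(446 \right)} + y = \frac{75}{14} + \left(37141 + 2 \sqrt{118}\right) = \frac{520049}{14} + 2 \sqrt{118}$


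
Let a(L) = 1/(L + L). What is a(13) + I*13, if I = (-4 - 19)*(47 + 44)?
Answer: -707433/26 ≈ -27209.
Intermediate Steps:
a(L) = 1/(2*L)
I = -2093 (I = -23*91 = -2093)
a(13) + I*13 = (½)/13 - 2093*13 = (½)*(1/13) - 27209 = 1/26 - 27209 = -707433/26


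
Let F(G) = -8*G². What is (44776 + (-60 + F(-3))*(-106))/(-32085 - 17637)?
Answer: -29384/24861 ≈ -1.1819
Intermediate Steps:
(44776 + (-60 + F(-3))*(-106))/(-32085 - 17637) = (44776 + (-60 - 8*(-3)²)*(-106))/(-32085 - 17637) = (44776 + (-60 - 8*9)*(-106))/(-49722) = (44776 + (-60 - 72)*(-106))*(-1/49722) = (44776 - 132*(-106))*(-1/49722) = (44776 + 13992)*(-1/49722) = 58768*(-1/49722) = -29384/24861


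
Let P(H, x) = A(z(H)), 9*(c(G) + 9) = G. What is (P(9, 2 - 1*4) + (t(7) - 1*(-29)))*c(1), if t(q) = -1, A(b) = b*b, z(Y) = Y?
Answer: -8720/9 ≈ -968.89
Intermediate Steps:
A(b) = b²
c(G) = -9 + G/9
P(H, x) = H²
(P(9, 2 - 1*4) + (t(7) - 1*(-29)))*c(1) = (9² + (-1 - 1*(-29)))*(-9 + (⅑)*1) = (81 + (-1 + 29))*(-9 + ⅑) = (81 + 28)*(-80/9) = 109*(-80/9) = -8720/9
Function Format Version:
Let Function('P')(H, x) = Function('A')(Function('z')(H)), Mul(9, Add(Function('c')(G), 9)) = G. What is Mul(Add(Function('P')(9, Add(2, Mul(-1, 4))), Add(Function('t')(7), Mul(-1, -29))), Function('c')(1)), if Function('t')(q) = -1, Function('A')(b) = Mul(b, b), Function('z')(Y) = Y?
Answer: Rational(-8720, 9) ≈ -968.89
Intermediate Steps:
Function('A')(b) = Pow(b, 2)
Function('c')(G) = Add(-9, Mul(Rational(1, 9), G))
Function('P')(H, x) = Pow(H, 2)
Mul(Add(Function('P')(9, Add(2, Mul(-1, 4))), Add(Function('t')(7), Mul(-1, -29))), Function('c')(1)) = Mul(Add(Pow(9, 2), Add(-1, Mul(-1, -29))), Add(-9, Mul(Rational(1, 9), 1))) = Mul(Add(81, Add(-1, 29)), Add(-9, Rational(1, 9))) = Mul(Add(81, 28), Rational(-80, 9)) = Mul(109, Rational(-80, 9)) = Rational(-8720, 9)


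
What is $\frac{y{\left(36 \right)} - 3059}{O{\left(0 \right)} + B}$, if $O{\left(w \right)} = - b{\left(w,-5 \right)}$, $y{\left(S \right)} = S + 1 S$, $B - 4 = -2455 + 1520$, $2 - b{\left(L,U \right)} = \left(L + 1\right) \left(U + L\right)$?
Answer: $\frac{2987}{938} \approx 3.1844$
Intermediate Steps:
$b{\left(L,U \right)} = 2 - \left(1 + L\right) \left(L + U\right)$ ($b{\left(L,U \right)} = 2 - \left(L + 1\right) \left(U + L\right) = 2 - \left(1 + L\right) \left(L + U\right)$)
$B = -931$ ($B = 4 + \left(-2455 + 1520\right) = 4 - 935 = -931$)
$y{\left(S \right)} = 2 S$ ($y{\left(S \right)} = S + S = 2 S$)
$O{\left(w \right)} = -7 + w^{2} - 4 w$ ($O{\left(w \right)} = - (2 - w - -5 - w^{2} - w \left(-5\right)) = - (2 - w + 5 - w^{2} + 5 w) = - (7 - w^{2} + 4 w) = -7 + w^{2} - 4 w$)
$\frac{y{\left(36 \right)} - 3059}{O{\left(0 \right)} + B} = \frac{2 \cdot 36 - 3059}{\left(-7 + 0^{2} - 0\right) - 931} = \frac{72 - 3059}{\left(-7 + 0 + 0\right) - 931} = - \frac{2987}{-7 - 931} = - \frac{2987}{-938} = \left(-2987\right) \left(- \frac{1}{938}\right) = \frac{2987}{938}$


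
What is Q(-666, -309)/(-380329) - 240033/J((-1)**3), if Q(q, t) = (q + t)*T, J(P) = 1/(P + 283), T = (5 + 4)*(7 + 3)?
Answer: -25744205973924/380329 ≈ -6.7689e+7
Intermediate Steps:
T = 90 (T = 9*10 = 90)
J(P) = 1/(283 + P)
Q(q, t) = 90*q + 90*t (Q(q, t) = (q + t)*90 = 90*q + 90*t)
Q(-666, -309)/(-380329) - 240033/J((-1)**3) = (90*(-666) + 90*(-309))/(-380329) - 240033/(1/(283 + (-1)**3)) = (-59940 - 27810)*(-1/380329) - 240033/(1/(283 - 1)) = -87750*(-1/380329) - 240033/(1/282) = 87750/380329 - 240033/1/282 = 87750/380329 - 240033*282 = 87750/380329 - 67689306 = -25744205973924/380329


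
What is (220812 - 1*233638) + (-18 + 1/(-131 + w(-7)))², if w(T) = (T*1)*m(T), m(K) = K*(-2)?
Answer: -655609137/52441 ≈ -12502.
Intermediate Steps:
m(K) = -2*K
w(T) = -2*T² (w(T) = (T*1)*(-2*T) = T*(-2*T) = -2*T²)
(220812 - 1*233638) + (-18 + 1/(-131 + w(-7)))² = (220812 - 1*233638) + (-18 + 1/(-131 - 2*(-7)²))² = (220812 - 233638) + (-18 + 1/(-131 - 2*49))² = -12826 + (-18 + 1/(-131 - 98))² = -12826 + (-18 + 1/(-229))² = -12826 + (-18 - 1/229)² = -12826 + (-4123/229)² = -12826 + 16999129/52441 = -655609137/52441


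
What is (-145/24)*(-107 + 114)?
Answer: -1015/24 ≈ -42.292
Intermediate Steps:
(-145/24)*(-107 + 114) = -145*1/24*7 = -145/24*7 = -1015/24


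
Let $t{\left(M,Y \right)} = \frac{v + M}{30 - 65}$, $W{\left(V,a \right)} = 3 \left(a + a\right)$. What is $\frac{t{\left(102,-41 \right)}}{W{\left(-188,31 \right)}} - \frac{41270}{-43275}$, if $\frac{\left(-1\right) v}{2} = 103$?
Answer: $\frac{1821122}{1878135} \approx 0.96964$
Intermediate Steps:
$v = -206$ ($v = \left(-2\right) 103 = -206$)
$W{\left(V,a \right)} = 6 a$ ($W{\left(V,a \right)} = 3 \cdot 2 a = 6 a$)
$t{\left(M,Y \right)} = \frac{206}{35} - \frac{M}{35}$ ($t{\left(M,Y \right)} = \frac{-206 + M}{30 - 65} = \frac{-206 + M}{-35} = \left(-206 + M\right) \left(- \frac{1}{35}\right) = \frac{206}{35} - \frac{M}{35}$)
$\frac{t{\left(102,-41 \right)}}{W{\left(-188,31 \right)}} - \frac{41270}{-43275} = \frac{\frac{206}{35} - \frac{102}{35}}{6 \cdot 31} - \frac{41270}{-43275} = \frac{\frac{206}{35} - \frac{102}{35}}{186} - - \frac{8254}{8655} = \frac{104}{35} \cdot \frac{1}{186} + \frac{8254}{8655} = \frac{52}{3255} + \frac{8254}{8655} = \frac{1821122}{1878135}$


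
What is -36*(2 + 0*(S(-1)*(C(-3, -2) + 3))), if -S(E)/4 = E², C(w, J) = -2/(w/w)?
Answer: -72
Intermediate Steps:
C(w, J) = -2 (C(w, J) = -2/1 = -2*1 = -2)
S(E) = -4*E²
-36*(2 + 0*(S(-1)*(C(-3, -2) + 3))) = -36*(2 + 0*((-4*(-1)²)*(-2 + 3))) = -36*(2 + 0*(-4*1*1)) = -36*(2 + 0*(-4*1)) = -36*(2 + 0*(-4)) = -36*(2 + 0) = -36*2 = -72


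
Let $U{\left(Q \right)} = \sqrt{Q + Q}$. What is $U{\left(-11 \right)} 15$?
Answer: $15 i \sqrt{22} \approx 70.356 i$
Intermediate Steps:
$U{\left(Q \right)} = \sqrt{2} \sqrt{Q}$ ($U{\left(Q \right)} = \sqrt{2 Q} = \sqrt{2} \sqrt{Q}$)
$U{\left(-11 \right)} 15 = \sqrt{2} \sqrt{-11} \cdot 15 = \sqrt{2} i \sqrt{11} \cdot 15 = i \sqrt{22} \cdot 15 = 15 i \sqrt{22}$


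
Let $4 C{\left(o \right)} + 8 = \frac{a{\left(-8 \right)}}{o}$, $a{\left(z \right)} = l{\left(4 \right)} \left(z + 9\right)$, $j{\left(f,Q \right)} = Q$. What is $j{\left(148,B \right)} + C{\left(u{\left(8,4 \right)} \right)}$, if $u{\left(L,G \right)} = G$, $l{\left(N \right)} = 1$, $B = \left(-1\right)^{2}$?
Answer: $- \frac{15}{16} \approx -0.9375$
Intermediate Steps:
$B = 1$
$a{\left(z \right)} = 9 + z$ ($a{\left(z \right)} = 1 \left(z + 9\right) = 1 \left(9 + z\right) = 9 + z$)
$C{\left(o \right)} = -2 + \frac{1}{4 o}$ ($C{\left(o \right)} = -2 + \frac{\left(9 - 8\right) \frac{1}{o}}{4} = -2 + \frac{1 \frac{1}{o}}{4} = -2 + \frac{1}{4 o}$)
$j{\left(148,B \right)} + C{\left(u{\left(8,4 \right)} \right)} = 1 - \left(2 - \frac{1}{4 \cdot 4}\right) = 1 + \left(-2 + \frac{1}{4} \cdot \frac{1}{4}\right) = 1 + \left(-2 + \frac{1}{16}\right) = 1 - \frac{31}{16} = - \frac{15}{16}$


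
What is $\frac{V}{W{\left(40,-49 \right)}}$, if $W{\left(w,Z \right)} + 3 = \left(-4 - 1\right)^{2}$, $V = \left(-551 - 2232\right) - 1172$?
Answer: $- \frac{3955}{22} \approx -179.77$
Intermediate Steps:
$V = -3955$ ($V = -2783 - 1172 = -3955$)
$W{\left(w,Z \right)} = 22$ ($W{\left(w,Z \right)} = -3 + \left(-4 - 1\right)^{2} = -3 + \left(-5\right)^{2} = -3 + 25 = 22$)
$\frac{V}{W{\left(40,-49 \right)}} = - \frac{3955}{22}$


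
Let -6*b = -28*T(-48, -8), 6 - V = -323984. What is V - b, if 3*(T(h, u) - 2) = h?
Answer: 972166/3 ≈ 3.2406e+5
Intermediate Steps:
V = 323990 (V = 6 - 1*(-323984) = 6 + 323984 = 323990)
T(h, u) = 2 + h/3
b = -196/3 (b = -(-14)*(2 + (⅓)*(-48))/3 = -(-14)*(2 - 16)/3 = -(-14)*(-14)/3 = -⅙*392 = -196/3 ≈ -65.333)
V - b = 323990 - 1*(-196/3) = 323990 + 196/3 = 972166/3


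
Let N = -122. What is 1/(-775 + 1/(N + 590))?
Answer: -468/362699 ≈ -0.0012903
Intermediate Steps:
1/(-775 + 1/(N + 590)) = 1/(-775 + 1/(-122 + 590)) = 1/(-775 + 1/468) = 1/(-362699/468) = -468/362699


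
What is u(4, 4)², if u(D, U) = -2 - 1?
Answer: 9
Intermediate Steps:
u(D, U) = -3
u(4, 4)² = (-3)² = 9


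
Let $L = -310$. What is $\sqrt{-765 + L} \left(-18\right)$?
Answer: $- 90 i \sqrt{43} \approx - 590.17 i$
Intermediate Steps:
$\sqrt{-765 + L} \left(-18\right) = \sqrt{-765 - 310} \left(-18\right) = \sqrt{-1075} \left(-18\right) = 5 i \sqrt{43} \left(-18\right) = - 90 i \sqrt{43}$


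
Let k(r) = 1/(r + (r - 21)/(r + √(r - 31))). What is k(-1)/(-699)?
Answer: (I + 4*√2)/(699*(-21*I + 4*√2)) ≈ 3.327e-5 + 0.00037641*I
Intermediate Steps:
k(r) = 1/(r + (-21 + r)/(r + √(-31 + r)))
k(-1)/(-699) = ((-1 + √(-31 - 1))/(-21 - 1 + (-1)² - √(-31 - 1)))/(-699) = ((-1 + √(-32))/(-21 - 1 + 1 - √(-32)))*(-1/699) = ((-1 + 4*I*√2)/(-21 - 1 + 1 - 4*I*√2))*(-1/699) = ((-1 + 4*I*√2)/(-21 - 4*I*√2))*(-1/699) = -(-1 + 4*I*√2)/(699*(-21 - 4*I*√2))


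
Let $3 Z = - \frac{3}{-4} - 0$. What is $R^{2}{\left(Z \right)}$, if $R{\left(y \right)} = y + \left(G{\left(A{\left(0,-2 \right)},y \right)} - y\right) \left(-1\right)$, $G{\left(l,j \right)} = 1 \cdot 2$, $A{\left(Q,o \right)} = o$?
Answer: $\frac{9}{4} \approx 2.25$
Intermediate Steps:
$G{\left(l,j \right)} = 2$
$Z = \frac{1}{4}$ ($Z = \frac{- \frac{3}{-4} - 0}{3} = \frac{\left(-3\right) \left(- \frac{1}{4}\right) + 0}{3} = \frac{\frac{3}{4} + 0}{3} = \frac{1}{3} \cdot \frac{3}{4} = \frac{1}{4} \approx 0.25$)
$R{\left(y \right)} = -2 + 2 y$ ($R{\left(y \right)} = y + \left(2 - y\right) \left(-1\right) = y + \left(-2 + y\right) = -2 + 2 y$)
$R^{2}{\left(Z \right)} = \left(-2 + 2 \cdot \frac{1}{4}\right)^{2} = \left(-2 + \frac{1}{2}\right)^{2} = \left(- \frac{3}{2}\right)^{2} = \frac{9}{4}$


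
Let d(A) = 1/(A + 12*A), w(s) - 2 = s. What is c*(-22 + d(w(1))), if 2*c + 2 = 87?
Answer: -72845/78 ≈ -933.91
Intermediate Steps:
w(s) = 2 + s
d(A) = 1/(13*A)
c = 85/2 (c = -1 + (½)*87 = -1 + 87/2 = 85/2 ≈ 42.500)
c*(-22 + d(w(1))) = 85*(-22 + 1/(13*(2 + 1)))/2 = 85*(-22 + (1/13)/3)/2 = 85*(-22 + (1/13)*(⅓))/2 = 85*(-22 + 1/39)/2 = (85/2)*(-857/39) = -72845/78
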